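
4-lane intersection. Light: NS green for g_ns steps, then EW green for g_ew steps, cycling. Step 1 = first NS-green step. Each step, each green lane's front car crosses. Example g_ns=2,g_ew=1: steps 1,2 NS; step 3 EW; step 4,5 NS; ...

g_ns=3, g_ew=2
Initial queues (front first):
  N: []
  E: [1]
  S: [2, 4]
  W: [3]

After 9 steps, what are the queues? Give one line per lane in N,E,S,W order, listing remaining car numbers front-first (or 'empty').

Step 1 [NS]: N:empty,E:wait,S:car2-GO,W:wait | queues: N=0 E=1 S=1 W=1
Step 2 [NS]: N:empty,E:wait,S:car4-GO,W:wait | queues: N=0 E=1 S=0 W=1
Step 3 [NS]: N:empty,E:wait,S:empty,W:wait | queues: N=0 E=1 S=0 W=1
Step 4 [EW]: N:wait,E:car1-GO,S:wait,W:car3-GO | queues: N=0 E=0 S=0 W=0

N: empty
E: empty
S: empty
W: empty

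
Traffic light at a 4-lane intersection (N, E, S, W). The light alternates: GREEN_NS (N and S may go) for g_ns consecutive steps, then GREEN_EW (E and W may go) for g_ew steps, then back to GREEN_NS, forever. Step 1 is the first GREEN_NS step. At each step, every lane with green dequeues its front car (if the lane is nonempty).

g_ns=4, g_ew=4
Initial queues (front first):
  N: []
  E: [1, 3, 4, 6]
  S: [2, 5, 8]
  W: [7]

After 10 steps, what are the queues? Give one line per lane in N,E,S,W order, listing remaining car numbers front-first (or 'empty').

Step 1 [NS]: N:empty,E:wait,S:car2-GO,W:wait | queues: N=0 E=4 S=2 W=1
Step 2 [NS]: N:empty,E:wait,S:car5-GO,W:wait | queues: N=0 E=4 S=1 W=1
Step 3 [NS]: N:empty,E:wait,S:car8-GO,W:wait | queues: N=0 E=4 S=0 W=1
Step 4 [NS]: N:empty,E:wait,S:empty,W:wait | queues: N=0 E=4 S=0 W=1
Step 5 [EW]: N:wait,E:car1-GO,S:wait,W:car7-GO | queues: N=0 E=3 S=0 W=0
Step 6 [EW]: N:wait,E:car3-GO,S:wait,W:empty | queues: N=0 E=2 S=0 W=0
Step 7 [EW]: N:wait,E:car4-GO,S:wait,W:empty | queues: N=0 E=1 S=0 W=0
Step 8 [EW]: N:wait,E:car6-GO,S:wait,W:empty | queues: N=0 E=0 S=0 W=0

N: empty
E: empty
S: empty
W: empty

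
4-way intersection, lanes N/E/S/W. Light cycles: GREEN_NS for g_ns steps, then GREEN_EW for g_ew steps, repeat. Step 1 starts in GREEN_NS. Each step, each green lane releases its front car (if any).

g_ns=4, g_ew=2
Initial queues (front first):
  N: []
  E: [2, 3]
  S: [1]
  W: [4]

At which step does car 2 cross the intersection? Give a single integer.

Step 1 [NS]: N:empty,E:wait,S:car1-GO,W:wait | queues: N=0 E=2 S=0 W=1
Step 2 [NS]: N:empty,E:wait,S:empty,W:wait | queues: N=0 E=2 S=0 W=1
Step 3 [NS]: N:empty,E:wait,S:empty,W:wait | queues: N=0 E=2 S=0 W=1
Step 4 [NS]: N:empty,E:wait,S:empty,W:wait | queues: N=0 E=2 S=0 W=1
Step 5 [EW]: N:wait,E:car2-GO,S:wait,W:car4-GO | queues: N=0 E=1 S=0 W=0
Step 6 [EW]: N:wait,E:car3-GO,S:wait,W:empty | queues: N=0 E=0 S=0 W=0
Car 2 crosses at step 5

5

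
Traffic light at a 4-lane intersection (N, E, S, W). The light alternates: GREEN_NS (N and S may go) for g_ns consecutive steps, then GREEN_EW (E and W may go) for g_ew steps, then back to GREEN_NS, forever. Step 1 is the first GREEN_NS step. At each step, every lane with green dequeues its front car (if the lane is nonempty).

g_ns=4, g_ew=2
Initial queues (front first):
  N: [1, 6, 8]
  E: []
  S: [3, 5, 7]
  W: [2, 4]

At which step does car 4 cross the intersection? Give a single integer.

Step 1 [NS]: N:car1-GO,E:wait,S:car3-GO,W:wait | queues: N=2 E=0 S=2 W=2
Step 2 [NS]: N:car6-GO,E:wait,S:car5-GO,W:wait | queues: N=1 E=0 S=1 W=2
Step 3 [NS]: N:car8-GO,E:wait,S:car7-GO,W:wait | queues: N=0 E=0 S=0 W=2
Step 4 [NS]: N:empty,E:wait,S:empty,W:wait | queues: N=0 E=0 S=0 W=2
Step 5 [EW]: N:wait,E:empty,S:wait,W:car2-GO | queues: N=0 E=0 S=0 W=1
Step 6 [EW]: N:wait,E:empty,S:wait,W:car4-GO | queues: N=0 E=0 S=0 W=0
Car 4 crosses at step 6

6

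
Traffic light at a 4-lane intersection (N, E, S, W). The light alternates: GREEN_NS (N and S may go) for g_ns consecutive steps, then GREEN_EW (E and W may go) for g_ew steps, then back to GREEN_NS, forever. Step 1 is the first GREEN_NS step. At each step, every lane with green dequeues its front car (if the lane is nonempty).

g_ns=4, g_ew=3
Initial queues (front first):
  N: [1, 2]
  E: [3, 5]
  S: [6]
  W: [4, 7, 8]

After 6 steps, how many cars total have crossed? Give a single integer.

Answer: 7

Derivation:
Step 1 [NS]: N:car1-GO,E:wait,S:car6-GO,W:wait | queues: N=1 E=2 S=0 W=3
Step 2 [NS]: N:car2-GO,E:wait,S:empty,W:wait | queues: N=0 E=2 S=0 W=3
Step 3 [NS]: N:empty,E:wait,S:empty,W:wait | queues: N=0 E=2 S=0 W=3
Step 4 [NS]: N:empty,E:wait,S:empty,W:wait | queues: N=0 E=2 S=0 W=3
Step 5 [EW]: N:wait,E:car3-GO,S:wait,W:car4-GO | queues: N=0 E=1 S=0 W=2
Step 6 [EW]: N:wait,E:car5-GO,S:wait,W:car7-GO | queues: N=0 E=0 S=0 W=1
Cars crossed by step 6: 7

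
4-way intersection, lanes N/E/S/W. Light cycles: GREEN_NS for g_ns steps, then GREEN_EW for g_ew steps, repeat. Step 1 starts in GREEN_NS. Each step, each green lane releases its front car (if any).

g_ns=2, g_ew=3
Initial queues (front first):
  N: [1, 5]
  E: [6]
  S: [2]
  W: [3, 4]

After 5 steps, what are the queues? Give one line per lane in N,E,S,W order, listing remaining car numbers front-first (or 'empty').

Step 1 [NS]: N:car1-GO,E:wait,S:car2-GO,W:wait | queues: N=1 E=1 S=0 W=2
Step 2 [NS]: N:car5-GO,E:wait,S:empty,W:wait | queues: N=0 E=1 S=0 W=2
Step 3 [EW]: N:wait,E:car6-GO,S:wait,W:car3-GO | queues: N=0 E=0 S=0 W=1
Step 4 [EW]: N:wait,E:empty,S:wait,W:car4-GO | queues: N=0 E=0 S=0 W=0

N: empty
E: empty
S: empty
W: empty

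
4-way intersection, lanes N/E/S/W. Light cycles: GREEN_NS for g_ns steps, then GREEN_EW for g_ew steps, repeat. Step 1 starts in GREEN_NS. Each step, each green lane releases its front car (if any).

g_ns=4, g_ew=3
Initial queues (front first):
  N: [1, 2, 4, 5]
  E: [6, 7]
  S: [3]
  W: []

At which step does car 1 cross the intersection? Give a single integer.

Step 1 [NS]: N:car1-GO,E:wait,S:car3-GO,W:wait | queues: N=3 E=2 S=0 W=0
Step 2 [NS]: N:car2-GO,E:wait,S:empty,W:wait | queues: N=2 E=2 S=0 W=0
Step 3 [NS]: N:car4-GO,E:wait,S:empty,W:wait | queues: N=1 E=2 S=0 W=0
Step 4 [NS]: N:car5-GO,E:wait,S:empty,W:wait | queues: N=0 E=2 S=0 W=0
Step 5 [EW]: N:wait,E:car6-GO,S:wait,W:empty | queues: N=0 E=1 S=0 W=0
Step 6 [EW]: N:wait,E:car7-GO,S:wait,W:empty | queues: N=0 E=0 S=0 W=0
Car 1 crosses at step 1

1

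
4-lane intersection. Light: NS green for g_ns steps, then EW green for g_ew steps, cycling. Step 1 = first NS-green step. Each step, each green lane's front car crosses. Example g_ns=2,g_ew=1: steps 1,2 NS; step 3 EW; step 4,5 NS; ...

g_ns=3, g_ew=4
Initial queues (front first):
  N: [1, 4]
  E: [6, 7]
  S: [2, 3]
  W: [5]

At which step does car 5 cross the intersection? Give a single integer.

Step 1 [NS]: N:car1-GO,E:wait,S:car2-GO,W:wait | queues: N=1 E=2 S=1 W=1
Step 2 [NS]: N:car4-GO,E:wait,S:car3-GO,W:wait | queues: N=0 E=2 S=0 W=1
Step 3 [NS]: N:empty,E:wait,S:empty,W:wait | queues: N=0 E=2 S=0 W=1
Step 4 [EW]: N:wait,E:car6-GO,S:wait,W:car5-GO | queues: N=0 E=1 S=0 W=0
Step 5 [EW]: N:wait,E:car7-GO,S:wait,W:empty | queues: N=0 E=0 S=0 W=0
Car 5 crosses at step 4

4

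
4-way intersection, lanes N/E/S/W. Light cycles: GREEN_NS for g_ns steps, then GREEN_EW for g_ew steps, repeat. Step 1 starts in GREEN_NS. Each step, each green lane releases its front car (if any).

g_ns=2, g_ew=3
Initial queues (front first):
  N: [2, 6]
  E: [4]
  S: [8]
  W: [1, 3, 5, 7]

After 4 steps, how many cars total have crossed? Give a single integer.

Step 1 [NS]: N:car2-GO,E:wait,S:car8-GO,W:wait | queues: N=1 E=1 S=0 W=4
Step 2 [NS]: N:car6-GO,E:wait,S:empty,W:wait | queues: N=0 E=1 S=0 W=4
Step 3 [EW]: N:wait,E:car4-GO,S:wait,W:car1-GO | queues: N=0 E=0 S=0 W=3
Step 4 [EW]: N:wait,E:empty,S:wait,W:car3-GO | queues: N=0 E=0 S=0 W=2
Cars crossed by step 4: 6

Answer: 6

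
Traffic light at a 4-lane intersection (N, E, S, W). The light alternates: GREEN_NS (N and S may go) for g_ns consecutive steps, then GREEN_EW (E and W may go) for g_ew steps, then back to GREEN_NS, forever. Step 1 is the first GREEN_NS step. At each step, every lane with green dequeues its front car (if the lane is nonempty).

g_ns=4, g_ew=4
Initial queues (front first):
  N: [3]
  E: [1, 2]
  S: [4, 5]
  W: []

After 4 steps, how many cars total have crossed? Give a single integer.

Answer: 3

Derivation:
Step 1 [NS]: N:car3-GO,E:wait,S:car4-GO,W:wait | queues: N=0 E=2 S=1 W=0
Step 2 [NS]: N:empty,E:wait,S:car5-GO,W:wait | queues: N=0 E=2 S=0 W=0
Step 3 [NS]: N:empty,E:wait,S:empty,W:wait | queues: N=0 E=2 S=0 W=0
Step 4 [NS]: N:empty,E:wait,S:empty,W:wait | queues: N=0 E=2 S=0 W=0
Cars crossed by step 4: 3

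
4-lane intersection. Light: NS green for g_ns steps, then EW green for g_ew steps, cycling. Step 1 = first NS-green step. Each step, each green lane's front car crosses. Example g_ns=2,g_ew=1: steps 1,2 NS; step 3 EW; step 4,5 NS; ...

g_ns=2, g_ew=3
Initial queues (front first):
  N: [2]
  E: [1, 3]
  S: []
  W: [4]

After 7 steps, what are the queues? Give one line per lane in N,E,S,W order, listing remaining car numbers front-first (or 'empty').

Step 1 [NS]: N:car2-GO,E:wait,S:empty,W:wait | queues: N=0 E=2 S=0 W=1
Step 2 [NS]: N:empty,E:wait,S:empty,W:wait | queues: N=0 E=2 S=0 W=1
Step 3 [EW]: N:wait,E:car1-GO,S:wait,W:car4-GO | queues: N=0 E=1 S=0 W=0
Step 4 [EW]: N:wait,E:car3-GO,S:wait,W:empty | queues: N=0 E=0 S=0 W=0

N: empty
E: empty
S: empty
W: empty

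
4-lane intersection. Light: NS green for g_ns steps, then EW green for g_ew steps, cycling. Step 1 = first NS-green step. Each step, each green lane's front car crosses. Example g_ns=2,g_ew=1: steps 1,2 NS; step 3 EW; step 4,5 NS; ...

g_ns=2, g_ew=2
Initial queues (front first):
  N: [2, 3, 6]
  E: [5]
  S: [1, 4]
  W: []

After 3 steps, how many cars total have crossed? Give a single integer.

Answer: 5

Derivation:
Step 1 [NS]: N:car2-GO,E:wait,S:car1-GO,W:wait | queues: N=2 E=1 S=1 W=0
Step 2 [NS]: N:car3-GO,E:wait,S:car4-GO,W:wait | queues: N=1 E=1 S=0 W=0
Step 3 [EW]: N:wait,E:car5-GO,S:wait,W:empty | queues: N=1 E=0 S=0 W=0
Cars crossed by step 3: 5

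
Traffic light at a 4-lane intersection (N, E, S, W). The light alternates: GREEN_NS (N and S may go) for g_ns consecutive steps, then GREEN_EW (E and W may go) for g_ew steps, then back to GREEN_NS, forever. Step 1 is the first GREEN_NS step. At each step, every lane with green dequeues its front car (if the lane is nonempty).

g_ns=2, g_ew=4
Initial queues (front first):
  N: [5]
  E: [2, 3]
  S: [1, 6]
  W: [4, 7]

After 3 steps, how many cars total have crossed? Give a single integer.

Step 1 [NS]: N:car5-GO,E:wait,S:car1-GO,W:wait | queues: N=0 E=2 S=1 W=2
Step 2 [NS]: N:empty,E:wait,S:car6-GO,W:wait | queues: N=0 E=2 S=0 W=2
Step 3 [EW]: N:wait,E:car2-GO,S:wait,W:car4-GO | queues: N=0 E=1 S=0 W=1
Cars crossed by step 3: 5

Answer: 5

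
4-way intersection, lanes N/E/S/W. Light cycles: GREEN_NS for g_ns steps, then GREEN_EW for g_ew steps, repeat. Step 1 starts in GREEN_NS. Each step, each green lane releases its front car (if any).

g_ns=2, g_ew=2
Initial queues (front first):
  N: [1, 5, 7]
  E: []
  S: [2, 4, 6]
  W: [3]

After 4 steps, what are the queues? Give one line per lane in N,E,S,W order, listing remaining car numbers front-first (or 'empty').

Step 1 [NS]: N:car1-GO,E:wait,S:car2-GO,W:wait | queues: N=2 E=0 S=2 W=1
Step 2 [NS]: N:car5-GO,E:wait,S:car4-GO,W:wait | queues: N=1 E=0 S=1 W=1
Step 3 [EW]: N:wait,E:empty,S:wait,W:car3-GO | queues: N=1 E=0 S=1 W=0
Step 4 [EW]: N:wait,E:empty,S:wait,W:empty | queues: N=1 E=0 S=1 W=0

N: 7
E: empty
S: 6
W: empty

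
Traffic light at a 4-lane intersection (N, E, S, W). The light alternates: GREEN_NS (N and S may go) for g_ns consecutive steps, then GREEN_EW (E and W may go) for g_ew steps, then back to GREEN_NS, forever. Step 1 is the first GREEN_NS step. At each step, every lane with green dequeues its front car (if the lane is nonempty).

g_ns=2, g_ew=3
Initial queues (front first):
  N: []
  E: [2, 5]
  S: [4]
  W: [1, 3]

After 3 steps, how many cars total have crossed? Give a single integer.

Step 1 [NS]: N:empty,E:wait,S:car4-GO,W:wait | queues: N=0 E=2 S=0 W=2
Step 2 [NS]: N:empty,E:wait,S:empty,W:wait | queues: N=0 E=2 S=0 W=2
Step 3 [EW]: N:wait,E:car2-GO,S:wait,W:car1-GO | queues: N=0 E=1 S=0 W=1
Cars crossed by step 3: 3

Answer: 3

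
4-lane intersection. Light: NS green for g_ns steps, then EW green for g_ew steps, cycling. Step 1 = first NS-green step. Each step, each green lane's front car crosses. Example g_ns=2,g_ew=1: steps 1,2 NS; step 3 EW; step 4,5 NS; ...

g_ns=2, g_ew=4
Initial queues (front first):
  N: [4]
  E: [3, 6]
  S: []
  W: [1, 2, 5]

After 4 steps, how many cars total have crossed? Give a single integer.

Answer: 5

Derivation:
Step 1 [NS]: N:car4-GO,E:wait,S:empty,W:wait | queues: N=0 E=2 S=0 W=3
Step 2 [NS]: N:empty,E:wait,S:empty,W:wait | queues: N=0 E=2 S=0 W=3
Step 3 [EW]: N:wait,E:car3-GO,S:wait,W:car1-GO | queues: N=0 E=1 S=0 W=2
Step 4 [EW]: N:wait,E:car6-GO,S:wait,W:car2-GO | queues: N=0 E=0 S=0 W=1
Cars crossed by step 4: 5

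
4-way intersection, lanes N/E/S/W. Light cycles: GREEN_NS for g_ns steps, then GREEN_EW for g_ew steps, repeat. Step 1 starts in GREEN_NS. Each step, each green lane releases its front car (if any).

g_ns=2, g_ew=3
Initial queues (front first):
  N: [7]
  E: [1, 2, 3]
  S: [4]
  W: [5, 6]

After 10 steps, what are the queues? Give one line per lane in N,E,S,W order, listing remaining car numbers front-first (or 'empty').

Step 1 [NS]: N:car7-GO,E:wait,S:car4-GO,W:wait | queues: N=0 E=3 S=0 W=2
Step 2 [NS]: N:empty,E:wait,S:empty,W:wait | queues: N=0 E=3 S=0 W=2
Step 3 [EW]: N:wait,E:car1-GO,S:wait,W:car5-GO | queues: N=0 E=2 S=0 W=1
Step 4 [EW]: N:wait,E:car2-GO,S:wait,W:car6-GO | queues: N=0 E=1 S=0 W=0
Step 5 [EW]: N:wait,E:car3-GO,S:wait,W:empty | queues: N=0 E=0 S=0 W=0

N: empty
E: empty
S: empty
W: empty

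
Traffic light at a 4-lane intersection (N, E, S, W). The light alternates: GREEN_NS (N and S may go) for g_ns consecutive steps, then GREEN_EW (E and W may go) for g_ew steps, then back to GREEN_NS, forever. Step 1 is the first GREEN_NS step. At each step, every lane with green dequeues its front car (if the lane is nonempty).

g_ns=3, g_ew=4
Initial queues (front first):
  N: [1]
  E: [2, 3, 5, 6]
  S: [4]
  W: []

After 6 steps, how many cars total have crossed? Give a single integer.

Answer: 5

Derivation:
Step 1 [NS]: N:car1-GO,E:wait,S:car4-GO,W:wait | queues: N=0 E=4 S=0 W=0
Step 2 [NS]: N:empty,E:wait,S:empty,W:wait | queues: N=0 E=4 S=0 W=0
Step 3 [NS]: N:empty,E:wait,S:empty,W:wait | queues: N=0 E=4 S=0 W=0
Step 4 [EW]: N:wait,E:car2-GO,S:wait,W:empty | queues: N=0 E=3 S=0 W=0
Step 5 [EW]: N:wait,E:car3-GO,S:wait,W:empty | queues: N=0 E=2 S=0 W=0
Step 6 [EW]: N:wait,E:car5-GO,S:wait,W:empty | queues: N=0 E=1 S=0 W=0
Cars crossed by step 6: 5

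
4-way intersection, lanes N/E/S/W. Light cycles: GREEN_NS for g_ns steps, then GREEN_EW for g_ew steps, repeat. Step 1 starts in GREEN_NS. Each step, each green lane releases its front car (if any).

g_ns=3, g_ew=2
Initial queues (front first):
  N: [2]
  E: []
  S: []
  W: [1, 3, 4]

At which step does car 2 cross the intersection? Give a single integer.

Step 1 [NS]: N:car2-GO,E:wait,S:empty,W:wait | queues: N=0 E=0 S=0 W=3
Step 2 [NS]: N:empty,E:wait,S:empty,W:wait | queues: N=0 E=0 S=0 W=3
Step 3 [NS]: N:empty,E:wait,S:empty,W:wait | queues: N=0 E=0 S=0 W=3
Step 4 [EW]: N:wait,E:empty,S:wait,W:car1-GO | queues: N=0 E=0 S=0 W=2
Step 5 [EW]: N:wait,E:empty,S:wait,W:car3-GO | queues: N=0 E=0 S=0 W=1
Step 6 [NS]: N:empty,E:wait,S:empty,W:wait | queues: N=0 E=0 S=0 W=1
Step 7 [NS]: N:empty,E:wait,S:empty,W:wait | queues: N=0 E=0 S=0 W=1
Step 8 [NS]: N:empty,E:wait,S:empty,W:wait | queues: N=0 E=0 S=0 W=1
Step 9 [EW]: N:wait,E:empty,S:wait,W:car4-GO | queues: N=0 E=0 S=0 W=0
Car 2 crosses at step 1

1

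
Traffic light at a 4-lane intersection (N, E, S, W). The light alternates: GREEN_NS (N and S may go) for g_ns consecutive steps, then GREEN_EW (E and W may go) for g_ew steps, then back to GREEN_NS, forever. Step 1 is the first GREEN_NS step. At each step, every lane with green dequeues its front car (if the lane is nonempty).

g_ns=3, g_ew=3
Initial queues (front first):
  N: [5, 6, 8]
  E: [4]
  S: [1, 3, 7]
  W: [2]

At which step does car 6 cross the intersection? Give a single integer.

Step 1 [NS]: N:car5-GO,E:wait,S:car1-GO,W:wait | queues: N=2 E=1 S=2 W=1
Step 2 [NS]: N:car6-GO,E:wait,S:car3-GO,W:wait | queues: N=1 E=1 S=1 W=1
Step 3 [NS]: N:car8-GO,E:wait,S:car7-GO,W:wait | queues: N=0 E=1 S=0 W=1
Step 4 [EW]: N:wait,E:car4-GO,S:wait,W:car2-GO | queues: N=0 E=0 S=0 W=0
Car 6 crosses at step 2

2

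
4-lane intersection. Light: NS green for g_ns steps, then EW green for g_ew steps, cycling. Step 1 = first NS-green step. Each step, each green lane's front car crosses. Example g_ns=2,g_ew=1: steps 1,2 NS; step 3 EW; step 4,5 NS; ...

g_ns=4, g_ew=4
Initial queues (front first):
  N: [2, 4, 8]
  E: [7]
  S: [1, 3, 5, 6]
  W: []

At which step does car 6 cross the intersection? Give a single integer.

Step 1 [NS]: N:car2-GO,E:wait,S:car1-GO,W:wait | queues: N=2 E=1 S=3 W=0
Step 2 [NS]: N:car4-GO,E:wait,S:car3-GO,W:wait | queues: N=1 E=1 S=2 W=0
Step 3 [NS]: N:car8-GO,E:wait,S:car5-GO,W:wait | queues: N=0 E=1 S=1 W=0
Step 4 [NS]: N:empty,E:wait,S:car6-GO,W:wait | queues: N=0 E=1 S=0 W=0
Step 5 [EW]: N:wait,E:car7-GO,S:wait,W:empty | queues: N=0 E=0 S=0 W=0
Car 6 crosses at step 4

4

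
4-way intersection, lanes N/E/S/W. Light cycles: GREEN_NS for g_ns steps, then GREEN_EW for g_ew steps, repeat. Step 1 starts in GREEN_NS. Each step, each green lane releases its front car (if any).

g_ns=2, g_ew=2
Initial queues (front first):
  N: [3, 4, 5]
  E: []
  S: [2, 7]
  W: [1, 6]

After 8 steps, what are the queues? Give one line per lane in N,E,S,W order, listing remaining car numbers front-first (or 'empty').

Step 1 [NS]: N:car3-GO,E:wait,S:car2-GO,W:wait | queues: N=2 E=0 S=1 W=2
Step 2 [NS]: N:car4-GO,E:wait,S:car7-GO,W:wait | queues: N=1 E=0 S=0 W=2
Step 3 [EW]: N:wait,E:empty,S:wait,W:car1-GO | queues: N=1 E=0 S=0 W=1
Step 4 [EW]: N:wait,E:empty,S:wait,W:car6-GO | queues: N=1 E=0 S=0 W=0
Step 5 [NS]: N:car5-GO,E:wait,S:empty,W:wait | queues: N=0 E=0 S=0 W=0

N: empty
E: empty
S: empty
W: empty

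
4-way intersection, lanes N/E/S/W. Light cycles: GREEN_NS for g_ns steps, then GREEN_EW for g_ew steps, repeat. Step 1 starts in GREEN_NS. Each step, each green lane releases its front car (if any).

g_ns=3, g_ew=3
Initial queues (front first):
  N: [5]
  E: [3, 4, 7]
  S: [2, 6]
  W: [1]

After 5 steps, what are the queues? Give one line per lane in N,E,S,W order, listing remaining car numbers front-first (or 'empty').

Step 1 [NS]: N:car5-GO,E:wait,S:car2-GO,W:wait | queues: N=0 E=3 S=1 W=1
Step 2 [NS]: N:empty,E:wait,S:car6-GO,W:wait | queues: N=0 E=3 S=0 W=1
Step 3 [NS]: N:empty,E:wait,S:empty,W:wait | queues: N=0 E=3 S=0 W=1
Step 4 [EW]: N:wait,E:car3-GO,S:wait,W:car1-GO | queues: N=0 E=2 S=0 W=0
Step 5 [EW]: N:wait,E:car4-GO,S:wait,W:empty | queues: N=0 E=1 S=0 W=0

N: empty
E: 7
S: empty
W: empty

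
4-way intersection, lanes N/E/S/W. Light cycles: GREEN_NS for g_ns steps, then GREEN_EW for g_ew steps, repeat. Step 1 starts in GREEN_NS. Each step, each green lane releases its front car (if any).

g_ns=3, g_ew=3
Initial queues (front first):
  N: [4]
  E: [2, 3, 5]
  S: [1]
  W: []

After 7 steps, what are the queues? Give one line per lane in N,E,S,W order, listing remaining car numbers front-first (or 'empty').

Step 1 [NS]: N:car4-GO,E:wait,S:car1-GO,W:wait | queues: N=0 E=3 S=0 W=0
Step 2 [NS]: N:empty,E:wait,S:empty,W:wait | queues: N=0 E=3 S=0 W=0
Step 3 [NS]: N:empty,E:wait,S:empty,W:wait | queues: N=0 E=3 S=0 W=0
Step 4 [EW]: N:wait,E:car2-GO,S:wait,W:empty | queues: N=0 E=2 S=0 W=0
Step 5 [EW]: N:wait,E:car3-GO,S:wait,W:empty | queues: N=0 E=1 S=0 W=0
Step 6 [EW]: N:wait,E:car5-GO,S:wait,W:empty | queues: N=0 E=0 S=0 W=0

N: empty
E: empty
S: empty
W: empty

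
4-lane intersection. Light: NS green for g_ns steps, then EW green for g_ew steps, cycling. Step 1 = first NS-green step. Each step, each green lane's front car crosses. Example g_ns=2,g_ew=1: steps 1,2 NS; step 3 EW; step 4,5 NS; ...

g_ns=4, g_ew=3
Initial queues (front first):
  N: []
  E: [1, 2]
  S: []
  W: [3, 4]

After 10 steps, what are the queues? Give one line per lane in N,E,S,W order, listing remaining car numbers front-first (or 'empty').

Step 1 [NS]: N:empty,E:wait,S:empty,W:wait | queues: N=0 E=2 S=0 W=2
Step 2 [NS]: N:empty,E:wait,S:empty,W:wait | queues: N=0 E=2 S=0 W=2
Step 3 [NS]: N:empty,E:wait,S:empty,W:wait | queues: N=0 E=2 S=0 W=2
Step 4 [NS]: N:empty,E:wait,S:empty,W:wait | queues: N=0 E=2 S=0 W=2
Step 5 [EW]: N:wait,E:car1-GO,S:wait,W:car3-GO | queues: N=0 E=1 S=0 W=1
Step 6 [EW]: N:wait,E:car2-GO,S:wait,W:car4-GO | queues: N=0 E=0 S=0 W=0

N: empty
E: empty
S: empty
W: empty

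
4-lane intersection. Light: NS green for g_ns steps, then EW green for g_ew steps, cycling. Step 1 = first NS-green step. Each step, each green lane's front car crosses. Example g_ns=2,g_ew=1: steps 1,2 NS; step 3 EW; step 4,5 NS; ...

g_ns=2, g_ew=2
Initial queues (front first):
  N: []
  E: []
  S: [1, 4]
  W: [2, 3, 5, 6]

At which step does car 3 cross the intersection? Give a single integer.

Step 1 [NS]: N:empty,E:wait,S:car1-GO,W:wait | queues: N=0 E=0 S=1 W=4
Step 2 [NS]: N:empty,E:wait,S:car4-GO,W:wait | queues: N=0 E=0 S=0 W=4
Step 3 [EW]: N:wait,E:empty,S:wait,W:car2-GO | queues: N=0 E=0 S=0 W=3
Step 4 [EW]: N:wait,E:empty,S:wait,W:car3-GO | queues: N=0 E=0 S=0 W=2
Step 5 [NS]: N:empty,E:wait,S:empty,W:wait | queues: N=0 E=0 S=0 W=2
Step 6 [NS]: N:empty,E:wait,S:empty,W:wait | queues: N=0 E=0 S=0 W=2
Step 7 [EW]: N:wait,E:empty,S:wait,W:car5-GO | queues: N=0 E=0 S=0 W=1
Step 8 [EW]: N:wait,E:empty,S:wait,W:car6-GO | queues: N=0 E=0 S=0 W=0
Car 3 crosses at step 4

4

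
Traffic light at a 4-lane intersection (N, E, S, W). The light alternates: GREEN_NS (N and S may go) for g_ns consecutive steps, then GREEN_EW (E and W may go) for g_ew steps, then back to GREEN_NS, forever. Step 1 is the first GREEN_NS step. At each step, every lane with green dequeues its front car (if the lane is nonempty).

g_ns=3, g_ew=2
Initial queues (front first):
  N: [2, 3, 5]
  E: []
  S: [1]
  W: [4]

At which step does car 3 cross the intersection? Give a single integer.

Step 1 [NS]: N:car2-GO,E:wait,S:car1-GO,W:wait | queues: N=2 E=0 S=0 W=1
Step 2 [NS]: N:car3-GO,E:wait,S:empty,W:wait | queues: N=1 E=0 S=0 W=1
Step 3 [NS]: N:car5-GO,E:wait,S:empty,W:wait | queues: N=0 E=0 S=0 W=1
Step 4 [EW]: N:wait,E:empty,S:wait,W:car4-GO | queues: N=0 E=0 S=0 W=0
Car 3 crosses at step 2

2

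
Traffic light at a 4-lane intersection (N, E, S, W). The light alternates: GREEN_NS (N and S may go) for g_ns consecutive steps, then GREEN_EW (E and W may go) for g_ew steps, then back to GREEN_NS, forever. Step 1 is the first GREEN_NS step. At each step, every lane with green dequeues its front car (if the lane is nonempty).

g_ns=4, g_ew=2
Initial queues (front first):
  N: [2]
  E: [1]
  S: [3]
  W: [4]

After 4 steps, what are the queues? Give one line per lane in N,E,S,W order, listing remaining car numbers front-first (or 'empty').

Step 1 [NS]: N:car2-GO,E:wait,S:car3-GO,W:wait | queues: N=0 E=1 S=0 W=1
Step 2 [NS]: N:empty,E:wait,S:empty,W:wait | queues: N=0 E=1 S=0 W=1
Step 3 [NS]: N:empty,E:wait,S:empty,W:wait | queues: N=0 E=1 S=0 W=1
Step 4 [NS]: N:empty,E:wait,S:empty,W:wait | queues: N=0 E=1 S=0 W=1

N: empty
E: 1
S: empty
W: 4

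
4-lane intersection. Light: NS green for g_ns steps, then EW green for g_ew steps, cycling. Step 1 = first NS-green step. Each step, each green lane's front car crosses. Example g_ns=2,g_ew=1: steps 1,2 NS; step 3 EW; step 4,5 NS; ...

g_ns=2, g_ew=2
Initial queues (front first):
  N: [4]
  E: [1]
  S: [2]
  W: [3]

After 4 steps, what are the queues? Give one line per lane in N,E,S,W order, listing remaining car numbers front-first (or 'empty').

Step 1 [NS]: N:car4-GO,E:wait,S:car2-GO,W:wait | queues: N=0 E=1 S=0 W=1
Step 2 [NS]: N:empty,E:wait,S:empty,W:wait | queues: N=0 E=1 S=0 W=1
Step 3 [EW]: N:wait,E:car1-GO,S:wait,W:car3-GO | queues: N=0 E=0 S=0 W=0

N: empty
E: empty
S: empty
W: empty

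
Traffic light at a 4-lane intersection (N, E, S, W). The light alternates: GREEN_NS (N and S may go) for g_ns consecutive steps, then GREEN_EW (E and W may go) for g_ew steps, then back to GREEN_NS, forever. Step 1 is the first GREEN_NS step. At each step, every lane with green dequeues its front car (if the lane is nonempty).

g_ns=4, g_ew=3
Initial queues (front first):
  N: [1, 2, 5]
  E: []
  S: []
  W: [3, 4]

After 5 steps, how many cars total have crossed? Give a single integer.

Answer: 4

Derivation:
Step 1 [NS]: N:car1-GO,E:wait,S:empty,W:wait | queues: N=2 E=0 S=0 W=2
Step 2 [NS]: N:car2-GO,E:wait,S:empty,W:wait | queues: N=1 E=0 S=0 W=2
Step 3 [NS]: N:car5-GO,E:wait,S:empty,W:wait | queues: N=0 E=0 S=0 W=2
Step 4 [NS]: N:empty,E:wait,S:empty,W:wait | queues: N=0 E=0 S=0 W=2
Step 5 [EW]: N:wait,E:empty,S:wait,W:car3-GO | queues: N=0 E=0 S=0 W=1
Cars crossed by step 5: 4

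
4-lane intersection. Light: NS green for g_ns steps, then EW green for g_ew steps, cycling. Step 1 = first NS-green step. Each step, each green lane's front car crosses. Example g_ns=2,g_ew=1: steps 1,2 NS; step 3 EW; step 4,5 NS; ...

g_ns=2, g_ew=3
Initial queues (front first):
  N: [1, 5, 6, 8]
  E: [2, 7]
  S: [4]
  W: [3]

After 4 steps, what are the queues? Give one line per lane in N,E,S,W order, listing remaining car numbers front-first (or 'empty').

Step 1 [NS]: N:car1-GO,E:wait,S:car4-GO,W:wait | queues: N=3 E=2 S=0 W=1
Step 2 [NS]: N:car5-GO,E:wait,S:empty,W:wait | queues: N=2 E=2 S=0 W=1
Step 3 [EW]: N:wait,E:car2-GO,S:wait,W:car3-GO | queues: N=2 E=1 S=0 W=0
Step 4 [EW]: N:wait,E:car7-GO,S:wait,W:empty | queues: N=2 E=0 S=0 W=0

N: 6 8
E: empty
S: empty
W: empty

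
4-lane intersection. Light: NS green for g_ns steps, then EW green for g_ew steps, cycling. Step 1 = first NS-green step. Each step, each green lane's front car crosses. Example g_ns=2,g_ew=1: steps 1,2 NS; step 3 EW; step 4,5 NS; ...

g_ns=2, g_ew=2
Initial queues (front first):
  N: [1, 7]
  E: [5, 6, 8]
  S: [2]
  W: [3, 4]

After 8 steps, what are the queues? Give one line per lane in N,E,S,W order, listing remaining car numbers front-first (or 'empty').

Step 1 [NS]: N:car1-GO,E:wait,S:car2-GO,W:wait | queues: N=1 E=3 S=0 W=2
Step 2 [NS]: N:car7-GO,E:wait,S:empty,W:wait | queues: N=0 E=3 S=0 W=2
Step 3 [EW]: N:wait,E:car5-GO,S:wait,W:car3-GO | queues: N=0 E=2 S=0 W=1
Step 4 [EW]: N:wait,E:car6-GO,S:wait,W:car4-GO | queues: N=0 E=1 S=0 W=0
Step 5 [NS]: N:empty,E:wait,S:empty,W:wait | queues: N=0 E=1 S=0 W=0
Step 6 [NS]: N:empty,E:wait,S:empty,W:wait | queues: N=0 E=1 S=0 W=0
Step 7 [EW]: N:wait,E:car8-GO,S:wait,W:empty | queues: N=0 E=0 S=0 W=0

N: empty
E: empty
S: empty
W: empty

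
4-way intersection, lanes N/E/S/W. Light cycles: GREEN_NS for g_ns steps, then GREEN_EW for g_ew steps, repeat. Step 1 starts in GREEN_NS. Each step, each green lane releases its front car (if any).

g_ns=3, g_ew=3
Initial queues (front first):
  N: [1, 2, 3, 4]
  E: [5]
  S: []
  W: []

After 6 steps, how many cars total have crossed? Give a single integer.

Answer: 4

Derivation:
Step 1 [NS]: N:car1-GO,E:wait,S:empty,W:wait | queues: N=3 E=1 S=0 W=0
Step 2 [NS]: N:car2-GO,E:wait,S:empty,W:wait | queues: N=2 E=1 S=0 W=0
Step 3 [NS]: N:car3-GO,E:wait,S:empty,W:wait | queues: N=1 E=1 S=0 W=0
Step 4 [EW]: N:wait,E:car5-GO,S:wait,W:empty | queues: N=1 E=0 S=0 W=0
Step 5 [EW]: N:wait,E:empty,S:wait,W:empty | queues: N=1 E=0 S=0 W=0
Step 6 [EW]: N:wait,E:empty,S:wait,W:empty | queues: N=1 E=0 S=0 W=0
Cars crossed by step 6: 4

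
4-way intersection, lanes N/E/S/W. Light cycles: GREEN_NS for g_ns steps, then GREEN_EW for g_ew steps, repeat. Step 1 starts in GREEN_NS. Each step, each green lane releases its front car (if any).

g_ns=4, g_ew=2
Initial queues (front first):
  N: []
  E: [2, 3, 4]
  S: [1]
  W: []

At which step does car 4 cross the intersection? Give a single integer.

Step 1 [NS]: N:empty,E:wait,S:car1-GO,W:wait | queues: N=0 E=3 S=0 W=0
Step 2 [NS]: N:empty,E:wait,S:empty,W:wait | queues: N=0 E=3 S=0 W=0
Step 3 [NS]: N:empty,E:wait,S:empty,W:wait | queues: N=0 E=3 S=0 W=0
Step 4 [NS]: N:empty,E:wait,S:empty,W:wait | queues: N=0 E=3 S=0 W=0
Step 5 [EW]: N:wait,E:car2-GO,S:wait,W:empty | queues: N=0 E=2 S=0 W=0
Step 6 [EW]: N:wait,E:car3-GO,S:wait,W:empty | queues: N=0 E=1 S=0 W=0
Step 7 [NS]: N:empty,E:wait,S:empty,W:wait | queues: N=0 E=1 S=0 W=0
Step 8 [NS]: N:empty,E:wait,S:empty,W:wait | queues: N=0 E=1 S=0 W=0
Step 9 [NS]: N:empty,E:wait,S:empty,W:wait | queues: N=0 E=1 S=0 W=0
Step 10 [NS]: N:empty,E:wait,S:empty,W:wait | queues: N=0 E=1 S=0 W=0
Step 11 [EW]: N:wait,E:car4-GO,S:wait,W:empty | queues: N=0 E=0 S=0 W=0
Car 4 crosses at step 11

11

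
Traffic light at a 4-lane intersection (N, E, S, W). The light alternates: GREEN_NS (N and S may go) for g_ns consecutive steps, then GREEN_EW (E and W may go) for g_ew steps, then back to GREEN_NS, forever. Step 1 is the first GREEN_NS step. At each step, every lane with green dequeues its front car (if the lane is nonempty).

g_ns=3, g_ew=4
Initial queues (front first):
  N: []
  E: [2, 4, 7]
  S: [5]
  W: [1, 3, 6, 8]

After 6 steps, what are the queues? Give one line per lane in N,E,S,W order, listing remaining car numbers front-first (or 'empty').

Step 1 [NS]: N:empty,E:wait,S:car5-GO,W:wait | queues: N=0 E=3 S=0 W=4
Step 2 [NS]: N:empty,E:wait,S:empty,W:wait | queues: N=0 E=3 S=0 W=4
Step 3 [NS]: N:empty,E:wait,S:empty,W:wait | queues: N=0 E=3 S=0 W=4
Step 4 [EW]: N:wait,E:car2-GO,S:wait,W:car1-GO | queues: N=0 E=2 S=0 W=3
Step 5 [EW]: N:wait,E:car4-GO,S:wait,W:car3-GO | queues: N=0 E=1 S=0 W=2
Step 6 [EW]: N:wait,E:car7-GO,S:wait,W:car6-GO | queues: N=0 E=0 S=0 W=1

N: empty
E: empty
S: empty
W: 8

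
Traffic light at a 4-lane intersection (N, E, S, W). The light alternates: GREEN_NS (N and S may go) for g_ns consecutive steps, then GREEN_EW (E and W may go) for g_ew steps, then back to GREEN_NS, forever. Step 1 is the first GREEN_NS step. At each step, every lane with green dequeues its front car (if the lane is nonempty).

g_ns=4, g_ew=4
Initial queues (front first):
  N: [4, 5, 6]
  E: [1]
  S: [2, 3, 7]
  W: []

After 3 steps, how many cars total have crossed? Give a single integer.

Step 1 [NS]: N:car4-GO,E:wait,S:car2-GO,W:wait | queues: N=2 E=1 S=2 W=0
Step 2 [NS]: N:car5-GO,E:wait,S:car3-GO,W:wait | queues: N=1 E=1 S=1 W=0
Step 3 [NS]: N:car6-GO,E:wait,S:car7-GO,W:wait | queues: N=0 E=1 S=0 W=0
Cars crossed by step 3: 6

Answer: 6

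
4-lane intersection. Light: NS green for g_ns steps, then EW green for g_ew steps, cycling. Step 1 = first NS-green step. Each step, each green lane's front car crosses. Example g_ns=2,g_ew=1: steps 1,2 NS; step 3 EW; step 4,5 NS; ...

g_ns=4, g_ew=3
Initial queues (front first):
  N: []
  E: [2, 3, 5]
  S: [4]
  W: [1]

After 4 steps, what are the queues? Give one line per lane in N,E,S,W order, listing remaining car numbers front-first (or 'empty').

Step 1 [NS]: N:empty,E:wait,S:car4-GO,W:wait | queues: N=0 E=3 S=0 W=1
Step 2 [NS]: N:empty,E:wait,S:empty,W:wait | queues: N=0 E=3 S=0 W=1
Step 3 [NS]: N:empty,E:wait,S:empty,W:wait | queues: N=0 E=3 S=0 W=1
Step 4 [NS]: N:empty,E:wait,S:empty,W:wait | queues: N=0 E=3 S=0 W=1

N: empty
E: 2 3 5
S: empty
W: 1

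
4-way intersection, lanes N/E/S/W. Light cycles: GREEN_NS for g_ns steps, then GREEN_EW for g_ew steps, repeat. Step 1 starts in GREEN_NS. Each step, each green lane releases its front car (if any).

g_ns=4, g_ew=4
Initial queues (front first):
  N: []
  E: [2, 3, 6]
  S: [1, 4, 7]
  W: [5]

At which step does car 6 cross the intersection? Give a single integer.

Step 1 [NS]: N:empty,E:wait,S:car1-GO,W:wait | queues: N=0 E=3 S=2 W=1
Step 2 [NS]: N:empty,E:wait,S:car4-GO,W:wait | queues: N=0 E=3 S=1 W=1
Step 3 [NS]: N:empty,E:wait,S:car7-GO,W:wait | queues: N=0 E=3 S=0 W=1
Step 4 [NS]: N:empty,E:wait,S:empty,W:wait | queues: N=0 E=3 S=0 W=1
Step 5 [EW]: N:wait,E:car2-GO,S:wait,W:car5-GO | queues: N=0 E=2 S=0 W=0
Step 6 [EW]: N:wait,E:car3-GO,S:wait,W:empty | queues: N=0 E=1 S=0 W=0
Step 7 [EW]: N:wait,E:car6-GO,S:wait,W:empty | queues: N=0 E=0 S=0 W=0
Car 6 crosses at step 7

7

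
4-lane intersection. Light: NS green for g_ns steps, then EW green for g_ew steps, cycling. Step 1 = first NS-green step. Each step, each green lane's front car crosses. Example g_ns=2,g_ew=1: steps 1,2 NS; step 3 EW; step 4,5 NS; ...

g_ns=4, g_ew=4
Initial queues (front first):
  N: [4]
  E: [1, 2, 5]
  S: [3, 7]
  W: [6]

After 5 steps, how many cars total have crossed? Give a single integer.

Answer: 5

Derivation:
Step 1 [NS]: N:car4-GO,E:wait,S:car3-GO,W:wait | queues: N=0 E=3 S=1 W=1
Step 2 [NS]: N:empty,E:wait,S:car7-GO,W:wait | queues: N=0 E=3 S=0 W=1
Step 3 [NS]: N:empty,E:wait,S:empty,W:wait | queues: N=0 E=3 S=0 W=1
Step 4 [NS]: N:empty,E:wait,S:empty,W:wait | queues: N=0 E=3 S=0 W=1
Step 5 [EW]: N:wait,E:car1-GO,S:wait,W:car6-GO | queues: N=0 E=2 S=0 W=0
Cars crossed by step 5: 5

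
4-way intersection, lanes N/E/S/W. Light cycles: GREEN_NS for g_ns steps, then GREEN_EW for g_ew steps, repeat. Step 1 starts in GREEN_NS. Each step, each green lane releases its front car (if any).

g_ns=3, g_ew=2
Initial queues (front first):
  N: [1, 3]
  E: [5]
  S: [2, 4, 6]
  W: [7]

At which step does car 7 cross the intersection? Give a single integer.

Step 1 [NS]: N:car1-GO,E:wait,S:car2-GO,W:wait | queues: N=1 E=1 S=2 W=1
Step 2 [NS]: N:car3-GO,E:wait,S:car4-GO,W:wait | queues: N=0 E=1 S=1 W=1
Step 3 [NS]: N:empty,E:wait,S:car6-GO,W:wait | queues: N=0 E=1 S=0 W=1
Step 4 [EW]: N:wait,E:car5-GO,S:wait,W:car7-GO | queues: N=0 E=0 S=0 W=0
Car 7 crosses at step 4

4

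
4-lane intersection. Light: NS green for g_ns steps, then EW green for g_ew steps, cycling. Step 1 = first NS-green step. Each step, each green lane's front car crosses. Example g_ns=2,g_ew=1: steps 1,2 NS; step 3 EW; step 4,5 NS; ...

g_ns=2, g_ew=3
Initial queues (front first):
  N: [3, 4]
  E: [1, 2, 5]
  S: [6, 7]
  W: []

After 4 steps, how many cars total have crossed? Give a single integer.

Step 1 [NS]: N:car3-GO,E:wait,S:car6-GO,W:wait | queues: N=1 E=3 S=1 W=0
Step 2 [NS]: N:car4-GO,E:wait,S:car7-GO,W:wait | queues: N=0 E=3 S=0 W=0
Step 3 [EW]: N:wait,E:car1-GO,S:wait,W:empty | queues: N=0 E=2 S=0 W=0
Step 4 [EW]: N:wait,E:car2-GO,S:wait,W:empty | queues: N=0 E=1 S=0 W=0
Cars crossed by step 4: 6

Answer: 6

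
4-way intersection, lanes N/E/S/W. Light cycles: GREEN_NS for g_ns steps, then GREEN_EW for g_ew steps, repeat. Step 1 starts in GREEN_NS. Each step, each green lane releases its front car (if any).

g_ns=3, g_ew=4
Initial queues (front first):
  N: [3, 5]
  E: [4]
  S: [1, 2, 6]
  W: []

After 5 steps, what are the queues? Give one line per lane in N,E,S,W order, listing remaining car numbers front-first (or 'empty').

Step 1 [NS]: N:car3-GO,E:wait,S:car1-GO,W:wait | queues: N=1 E=1 S=2 W=0
Step 2 [NS]: N:car5-GO,E:wait,S:car2-GO,W:wait | queues: N=0 E=1 S=1 W=0
Step 3 [NS]: N:empty,E:wait,S:car6-GO,W:wait | queues: N=0 E=1 S=0 W=0
Step 4 [EW]: N:wait,E:car4-GO,S:wait,W:empty | queues: N=0 E=0 S=0 W=0

N: empty
E: empty
S: empty
W: empty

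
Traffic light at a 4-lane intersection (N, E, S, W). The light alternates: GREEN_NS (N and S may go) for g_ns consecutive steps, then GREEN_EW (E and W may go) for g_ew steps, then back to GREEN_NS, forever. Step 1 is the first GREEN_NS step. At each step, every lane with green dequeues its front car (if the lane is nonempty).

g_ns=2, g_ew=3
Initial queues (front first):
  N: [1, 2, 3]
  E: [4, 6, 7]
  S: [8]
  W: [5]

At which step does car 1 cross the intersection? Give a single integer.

Step 1 [NS]: N:car1-GO,E:wait,S:car8-GO,W:wait | queues: N=2 E=3 S=0 W=1
Step 2 [NS]: N:car2-GO,E:wait,S:empty,W:wait | queues: N=1 E=3 S=0 W=1
Step 3 [EW]: N:wait,E:car4-GO,S:wait,W:car5-GO | queues: N=1 E=2 S=0 W=0
Step 4 [EW]: N:wait,E:car6-GO,S:wait,W:empty | queues: N=1 E=1 S=0 W=0
Step 5 [EW]: N:wait,E:car7-GO,S:wait,W:empty | queues: N=1 E=0 S=0 W=0
Step 6 [NS]: N:car3-GO,E:wait,S:empty,W:wait | queues: N=0 E=0 S=0 W=0
Car 1 crosses at step 1

1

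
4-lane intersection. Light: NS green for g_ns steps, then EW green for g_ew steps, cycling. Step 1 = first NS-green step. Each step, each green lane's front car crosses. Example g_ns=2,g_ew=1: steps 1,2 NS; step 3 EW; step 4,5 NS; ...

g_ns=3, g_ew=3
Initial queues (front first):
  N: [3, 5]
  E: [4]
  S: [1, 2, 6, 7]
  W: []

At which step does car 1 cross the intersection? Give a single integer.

Step 1 [NS]: N:car3-GO,E:wait,S:car1-GO,W:wait | queues: N=1 E=1 S=3 W=0
Step 2 [NS]: N:car5-GO,E:wait,S:car2-GO,W:wait | queues: N=0 E=1 S=2 W=0
Step 3 [NS]: N:empty,E:wait,S:car6-GO,W:wait | queues: N=0 E=1 S=1 W=0
Step 4 [EW]: N:wait,E:car4-GO,S:wait,W:empty | queues: N=0 E=0 S=1 W=0
Step 5 [EW]: N:wait,E:empty,S:wait,W:empty | queues: N=0 E=0 S=1 W=0
Step 6 [EW]: N:wait,E:empty,S:wait,W:empty | queues: N=0 E=0 S=1 W=0
Step 7 [NS]: N:empty,E:wait,S:car7-GO,W:wait | queues: N=0 E=0 S=0 W=0
Car 1 crosses at step 1

1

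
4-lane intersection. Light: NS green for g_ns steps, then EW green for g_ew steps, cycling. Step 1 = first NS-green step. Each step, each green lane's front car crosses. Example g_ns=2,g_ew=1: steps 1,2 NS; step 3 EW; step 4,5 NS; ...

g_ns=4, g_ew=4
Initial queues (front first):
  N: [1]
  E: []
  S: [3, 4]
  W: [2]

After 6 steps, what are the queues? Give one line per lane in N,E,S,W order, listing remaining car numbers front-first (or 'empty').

Step 1 [NS]: N:car1-GO,E:wait,S:car3-GO,W:wait | queues: N=0 E=0 S=1 W=1
Step 2 [NS]: N:empty,E:wait,S:car4-GO,W:wait | queues: N=0 E=0 S=0 W=1
Step 3 [NS]: N:empty,E:wait,S:empty,W:wait | queues: N=0 E=0 S=0 W=1
Step 4 [NS]: N:empty,E:wait,S:empty,W:wait | queues: N=0 E=0 S=0 W=1
Step 5 [EW]: N:wait,E:empty,S:wait,W:car2-GO | queues: N=0 E=0 S=0 W=0

N: empty
E: empty
S: empty
W: empty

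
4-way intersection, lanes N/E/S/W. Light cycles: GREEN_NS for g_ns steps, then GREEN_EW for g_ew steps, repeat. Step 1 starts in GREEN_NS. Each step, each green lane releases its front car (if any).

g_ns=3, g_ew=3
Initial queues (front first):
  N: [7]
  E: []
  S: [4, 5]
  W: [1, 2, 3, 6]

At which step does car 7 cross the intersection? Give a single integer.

Step 1 [NS]: N:car7-GO,E:wait,S:car4-GO,W:wait | queues: N=0 E=0 S=1 W=4
Step 2 [NS]: N:empty,E:wait,S:car5-GO,W:wait | queues: N=0 E=0 S=0 W=4
Step 3 [NS]: N:empty,E:wait,S:empty,W:wait | queues: N=0 E=0 S=0 W=4
Step 4 [EW]: N:wait,E:empty,S:wait,W:car1-GO | queues: N=0 E=0 S=0 W=3
Step 5 [EW]: N:wait,E:empty,S:wait,W:car2-GO | queues: N=0 E=0 S=0 W=2
Step 6 [EW]: N:wait,E:empty,S:wait,W:car3-GO | queues: N=0 E=0 S=0 W=1
Step 7 [NS]: N:empty,E:wait,S:empty,W:wait | queues: N=0 E=0 S=0 W=1
Step 8 [NS]: N:empty,E:wait,S:empty,W:wait | queues: N=0 E=0 S=0 W=1
Step 9 [NS]: N:empty,E:wait,S:empty,W:wait | queues: N=0 E=0 S=0 W=1
Step 10 [EW]: N:wait,E:empty,S:wait,W:car6-GO | queues: N=0 E=0 S=0 W=0
Car 7 crosses at step 1

1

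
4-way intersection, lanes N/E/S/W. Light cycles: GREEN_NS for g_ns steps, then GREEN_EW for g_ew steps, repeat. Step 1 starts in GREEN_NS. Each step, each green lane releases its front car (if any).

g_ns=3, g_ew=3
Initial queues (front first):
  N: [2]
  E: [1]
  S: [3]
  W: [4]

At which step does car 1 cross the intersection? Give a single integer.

Step 1 [NS]: N:car2-GO,E:wait,S:car3-GO,W:wait | queues: N=0 E=1 S=0 W=1
Step 2 [NS]: N:empty,E:wait,S:empty,W:wait | queues: N=0 E=1 S=0 W=1
Step 3 [NS]: N:empty,E:wait,S:empty,W:wait | queues: N=0 E=1 S=0 W=1
Step 4 [EW]: N:wait,E:car1-GO,S:wait,W:car4-GO | queues: N=0 E=0 S=0 W=0
Car 1 crosses at step 4

4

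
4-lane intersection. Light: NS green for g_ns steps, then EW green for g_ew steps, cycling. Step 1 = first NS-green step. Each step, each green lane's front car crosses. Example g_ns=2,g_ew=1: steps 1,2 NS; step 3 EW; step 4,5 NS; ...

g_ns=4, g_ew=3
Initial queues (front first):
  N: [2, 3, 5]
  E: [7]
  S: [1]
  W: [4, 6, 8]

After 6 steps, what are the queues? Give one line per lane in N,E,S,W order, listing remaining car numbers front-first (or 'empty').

Step 1 [NS]: N:car2-GO,E:wait,S:car1-GO,W:wait | queues: N=2 E=1 S=0 W=3
Step 2 [NS]: N:car3-GO,E:wait,S:empty,W:wait | queues: N=1 E=1 S=0 W=3
Step 3 [NS]: N:car5-GO,E:wait,S:empty,W:wait | queues: N=0 E=1 S=0 W=3
Step 4 [NS]: N:empty,E:wait,S:empty,W:wait | queues: N=0 E=1 S=0 W=3
Step 5 [EW]: N:wait,E:car7-GO,S:wait,W:car4-GO | queues: N=0 E=0 S=0 W=2
Step 6 [EW]: N:wait,E:empty,S:wait,W:car6-GO | queues: N=0 E=0 S=0 W=1

N: empty
E: empty
S: empty
W: 8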